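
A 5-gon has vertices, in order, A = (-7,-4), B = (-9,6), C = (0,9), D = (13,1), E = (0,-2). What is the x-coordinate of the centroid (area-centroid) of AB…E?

-18/79

Apply the shoelace formula. First the cross-terms c_i = x_i·y_{i+1} − x_{i+1}·y_i:
  -78, -81, -117, -26, -14  ⇒  2A = -316, A = -158.
Then Σ (x_i + x_{i+1})·c_i = 216, so x̄ = 216 / (6·(-158)) = -18/79.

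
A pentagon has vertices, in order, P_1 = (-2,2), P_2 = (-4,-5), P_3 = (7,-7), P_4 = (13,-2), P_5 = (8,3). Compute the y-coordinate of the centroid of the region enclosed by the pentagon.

-446/235

Apply the surveyor's formula. First the cross-terms c_i = x_i·y_{i+1} − x_{i+1}·y_i:
  18, 63, 77, 55, 22  ⇒  2A = 235, A = 117.5.
Then Σ (y_i + y_{i+1})·c_i = -1338, so ȳ = -1338 / (6·117.5) = -446/235.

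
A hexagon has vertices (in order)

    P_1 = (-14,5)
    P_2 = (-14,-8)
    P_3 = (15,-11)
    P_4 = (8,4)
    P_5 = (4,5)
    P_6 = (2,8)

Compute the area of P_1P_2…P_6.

386

Apply the shoelace (surveyor's) formula: 2A = Σ (x_i·y_{i+1} − x_{i+1}·y_i), indices taken mod 6.
Cross-terms: 182, 274, 148, 24, 22, 122  ⇒  Σ = 772
Area = |Σ|/2 = 386.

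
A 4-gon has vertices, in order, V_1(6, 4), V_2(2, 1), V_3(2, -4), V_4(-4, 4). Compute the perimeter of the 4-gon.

|V_1V_2| = √((-4)² + (-3)²) = √25 = 5
|V_2V_3| = √((0)² + (-5)²) = √25 = 5
|V_3V_4| = √((-6)² + (8)²) = √100 = 10
|V_4V_1| = √((10)² + (0)²) = √100 = 10
Perimeter = 5 + 5 + 10 + 10 = 30.

30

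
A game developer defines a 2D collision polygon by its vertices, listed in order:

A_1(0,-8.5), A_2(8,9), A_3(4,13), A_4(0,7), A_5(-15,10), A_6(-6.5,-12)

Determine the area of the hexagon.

284.625

Apply Gauss's area formula: 2A = Σ (x_i·y_{i+1} − x_{i+1}·y_i), indices taken mod 6.
Σ = (68) + (68) + (28) + (105) + (245) + (55.25) = 569.25
Area = |Σ|/2 = 284.625.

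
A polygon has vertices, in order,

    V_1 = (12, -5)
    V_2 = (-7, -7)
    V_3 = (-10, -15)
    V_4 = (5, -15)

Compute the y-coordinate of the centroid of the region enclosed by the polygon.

Apply the surveyor's formula. First the cross-terms c_i = x_i·y_{i+1} − x_{i+1}·y_i:
  -119, 35, 225, 155  ⇒  2A = 296, A = 148.
Then Σ (y_i + y_{i+1})·c_i = -9192, so ȳ = -9192 / (6·148) = -383/37.

-383/37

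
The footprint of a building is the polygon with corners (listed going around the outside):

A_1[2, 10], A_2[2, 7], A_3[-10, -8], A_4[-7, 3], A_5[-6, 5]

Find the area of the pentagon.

Σ = (-6) + (54) + (-86) + (-17) + (-70) = -125
Area = |Σ|/2 = 62.5.

62.5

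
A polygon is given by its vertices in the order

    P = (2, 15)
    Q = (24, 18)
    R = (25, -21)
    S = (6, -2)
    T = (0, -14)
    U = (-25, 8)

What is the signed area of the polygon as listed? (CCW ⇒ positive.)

-1013.5

Cross-terms: -324, -954, 76, -84, -350, -391  ⇒  Σ = -2027
Signed area = Σ/2 = -1013.5 (negative ⇒ clockwise traversal).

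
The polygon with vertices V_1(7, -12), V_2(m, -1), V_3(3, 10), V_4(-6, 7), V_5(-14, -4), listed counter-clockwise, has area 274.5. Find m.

Write out the shoelace sum; only the two edges meeting at V_2 involve m:
2·Area = [(7·(-1) − m·(-12)) + (m·10 − 3·(-1))] + 399
       = 22·m + 395 = 549
⇒ m = 7.

7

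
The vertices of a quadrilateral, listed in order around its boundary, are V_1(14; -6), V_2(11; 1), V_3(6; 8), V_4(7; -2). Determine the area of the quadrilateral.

40

Apply the shoelace formula: 2A = Σ (x_i·y_{i+1} − x_{i+1}·y_i), indices taken mod 4.
V_1→V_2: (14)(1) − (11)(-6) = 80
V_2→V_3: (11)(8) − (6)(1) = 82
V_3→V_4: (6)(-2) − (7)(8) = -68
V_4→V_1: (7)(-6) − (14)(-2) = -14
Σ = 80
Area = |Σ|/2 = 40.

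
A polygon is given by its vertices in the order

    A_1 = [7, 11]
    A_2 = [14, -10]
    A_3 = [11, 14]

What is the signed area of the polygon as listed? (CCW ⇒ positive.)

52.5

A_1→A_2: (7)(-10) − (14)(11) = -224
A_2→A_3: (14)(14) − (11)(-10) = 306
A_3→A_1: (11)(11) − (7)(14) = 23
Σ = 105
Signed area = Σ/2 = 52.5 (positive ⇒ counter-clockwise traversal).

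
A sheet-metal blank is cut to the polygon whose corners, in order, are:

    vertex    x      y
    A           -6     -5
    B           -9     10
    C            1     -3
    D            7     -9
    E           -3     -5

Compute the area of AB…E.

A→B: (-6)(10) − (-9)(-5) = -105
B→C: (-9)(-3) − (1)(10) = 17
C→D: (1)(-9) − (7)(-3) = 12
D→E: (7)(-5) − (-3)(-9) = -62
E→A: (-3)(-5) − (-6)(-5) = -15
Σ = -153
Area = |Σ|/2 = 76.5.

76.5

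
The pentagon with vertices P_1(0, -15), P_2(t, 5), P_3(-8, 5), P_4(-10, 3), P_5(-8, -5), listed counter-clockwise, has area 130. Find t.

0

The doubled signed area Σ (x_i y_{i+1} − x_{i+1} y_i) is linear in t.
With t=0 it equals 260; the coefficient of t is 20 (from the two edges through P_2).
So 20·t + 260 = 2·130 = 260 ⇒ t = 0.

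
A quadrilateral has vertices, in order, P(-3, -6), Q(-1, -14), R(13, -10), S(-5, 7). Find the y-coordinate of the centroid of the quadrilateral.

-5.625

Apply Gauss's area formula. First the cross-terms c_i = x_i·y_{i+1} − x_{i+1}·y_i:
  36, 192, 41, 51  ⇒  2A = 320, A = 160.
Then Σ (y_i + y_{i+1})·c_i = -5400, so ȳ = -5400 / (6·160) = -5.625.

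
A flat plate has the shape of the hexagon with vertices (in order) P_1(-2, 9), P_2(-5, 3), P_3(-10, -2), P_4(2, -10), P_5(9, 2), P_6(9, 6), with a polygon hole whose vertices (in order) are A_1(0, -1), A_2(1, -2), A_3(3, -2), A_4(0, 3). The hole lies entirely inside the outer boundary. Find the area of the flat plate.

196

Outer boundary:
Apply the surveyor's formula: 2A = Σ (x_i·y_{i+1} − x_{i+1}·y_i), indices taken mod 6.
Cross-terms: 39, 40, 104, 94, 36, 93  ⇒  Σ = 406
Area = |Σ|/2 = 203.
Hole:
Apply the shoelace formula: 2A = Σ (x_i·y_{i+1} − x_{i+1}·y_i), indices taken mod 4.
A_1→A_2: (0)(-2) − (1)(-1) = 1
A_2→A_3: (1)(-2) − (3)(-2) = 4
A_3→A_4: (3)(3) − (0)(-2) = 9
A_4→A_1: (0)(-1) − (0)(3) = 0
Σ = 14
Area = |Σ|/2 = 7.
Net area = 203 − 7 = 196.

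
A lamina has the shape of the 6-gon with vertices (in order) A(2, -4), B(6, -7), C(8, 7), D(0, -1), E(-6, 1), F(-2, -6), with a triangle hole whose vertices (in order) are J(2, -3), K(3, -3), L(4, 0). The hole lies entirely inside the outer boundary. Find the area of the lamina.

74.5

Outer boundary:
Apply Gauss's area formula: 2A = Σ (x_i·y_{i+1} − x_{i+1}·y_i), indices taken mod 6.
Σ = (10) + (98) + (-8) + (-6) + (38) + (20) = 152
Area = |Σ|/2 = 76.
Hole:
Apply the shoelace formula: 2A = Σ (x_i·y_{i+1} − x_{i+1}·y_i), indices taken mod 3.
Σ = (3) + (12) + (-12) = 3
Area = |Σ|/2 = 1.5.
Net area = 76 − 1.5 = 74.5.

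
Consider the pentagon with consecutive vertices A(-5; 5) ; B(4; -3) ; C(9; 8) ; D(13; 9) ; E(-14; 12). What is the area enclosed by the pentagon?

Σ = (-5) + (59) + (-23) + (282) + (-10) = 303
Area = |Σ|/2 = 151.5.

151.5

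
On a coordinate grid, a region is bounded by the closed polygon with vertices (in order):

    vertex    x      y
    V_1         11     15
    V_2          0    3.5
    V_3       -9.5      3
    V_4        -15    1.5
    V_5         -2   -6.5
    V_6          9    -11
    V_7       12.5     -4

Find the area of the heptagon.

Σ = (38.5) + (33.25) + (30.75) + (100.5) + (80.5) + (101.5) + (231.5) = 616.5
Area = |Σ|/2 = 308.25.

308.25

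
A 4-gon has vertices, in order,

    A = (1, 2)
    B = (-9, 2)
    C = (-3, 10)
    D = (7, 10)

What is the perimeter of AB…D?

40

|AB| = √((-10)² + (0)²) = √100 = 10
|BC| = √((6)² + (8)²) = √100 = 10
|CD| = √((10)² + (0)²) = √100 = 10
|DA| = √((-6)² + (-8)²) = √100 = 10
Perimeter = 10 + 10 + 10 + 10 = 40.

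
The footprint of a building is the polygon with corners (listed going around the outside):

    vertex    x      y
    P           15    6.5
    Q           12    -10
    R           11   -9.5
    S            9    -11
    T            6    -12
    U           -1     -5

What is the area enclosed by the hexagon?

Apply the surveyor's formula: 2A = Σ (x_i·y_{i+1} − x_{i+1}·y_i), indices taken mod 6.
Σ = (-228) + (-4) + (-35.5) + (-42) + (-42) + (68.5) = -283
Area = |Σ|/2 = 141.5.

141.5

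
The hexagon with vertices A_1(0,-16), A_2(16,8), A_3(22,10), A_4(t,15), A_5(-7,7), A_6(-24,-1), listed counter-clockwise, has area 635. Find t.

The doubled signed area Σ (x_i y_{i+1} − x_{i+1} y_i) is linear in t.
With t=0 it equals 1234; the coefficient of t is -3 (from the two edges through A_4).
So -3·t + 1234 = 2·635 = 1270 ⇒ t = -12.

-12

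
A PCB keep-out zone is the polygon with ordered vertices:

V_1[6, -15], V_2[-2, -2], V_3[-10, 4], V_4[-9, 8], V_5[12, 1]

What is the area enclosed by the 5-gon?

202.5

Apply the shoelace (surveyor's) formula: 2A = Σ (x_i·y_{i+1} − x_{i+1}·y_i), indices taken mod 5.
V_1→V_2: (6)(-2) − (-2)(-15) = -42
V_2→V_3: (-2)(4) − (-10)(-2) = -28
V_3→V_4: (-10)(8) − (-9)(4) = -44
V_4→V_5: (-9)(1) − (12)(8) = -105
V_5→V_1: (12)(-15) − (6)(1) = -186
Σ = -405
Area = |Σ|/2 = 202.5.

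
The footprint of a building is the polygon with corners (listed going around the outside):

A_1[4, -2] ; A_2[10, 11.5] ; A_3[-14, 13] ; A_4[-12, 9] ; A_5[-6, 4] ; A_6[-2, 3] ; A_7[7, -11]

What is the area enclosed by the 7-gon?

207

Cross-terms: 66, 291, 30, 6, -10, 1, 30  ⇒  Σ = 414
Area = |Σ|/2 = 207.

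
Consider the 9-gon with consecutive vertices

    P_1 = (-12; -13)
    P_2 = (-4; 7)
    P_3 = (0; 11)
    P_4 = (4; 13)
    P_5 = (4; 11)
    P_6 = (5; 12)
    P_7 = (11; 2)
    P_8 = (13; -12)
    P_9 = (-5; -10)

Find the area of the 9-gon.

Cross-terms: -136, -44, -44, -8, -7, -122, -158, -190, -55  ⇒  Σ = -764
Area = |Σ|/2 = 382.

382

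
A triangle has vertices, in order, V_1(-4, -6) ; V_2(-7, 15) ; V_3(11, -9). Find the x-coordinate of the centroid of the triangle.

0

Apply the surveyor's formula. First the cross-terms c_i = x_i·y_{i+1} − x_{i+1}·y_i:
  -102, -102, -102  ⇒  2A = -306, A = -153.
Then Σ (x_i + x_{i+1})·c_i = 0, so x̄ = 0 / (6·(-153)) = 0.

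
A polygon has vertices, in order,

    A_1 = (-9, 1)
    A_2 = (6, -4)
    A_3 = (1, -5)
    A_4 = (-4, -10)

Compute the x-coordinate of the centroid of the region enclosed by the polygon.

-26/9

Apply Gauss's area formula. First the cross-terms c_i = x_i·y_{i+1} − x_{i+1}·y_i:
  30, -26, -30, -94  ⇒  2A = -120, A = -60.
Then Σ (x_i + x_{i+1})·c_i = 1040, so x̄ = 1040 / (6·(-60)) = -26/9.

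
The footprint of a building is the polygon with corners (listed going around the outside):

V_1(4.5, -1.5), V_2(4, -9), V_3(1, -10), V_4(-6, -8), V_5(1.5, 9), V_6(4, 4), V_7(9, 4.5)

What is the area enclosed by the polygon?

Apply Gauss's area formula: 2A = Σ (x_i·y_{i+1} − x_{i+1}·y_i), indices taken mod 7.
Cross-terms: -34.5, -31, -68, -42, -30, -18, -33.75  ⇒  Σ = -257.25
Area = |Σ|/2 = 128.625.

128.625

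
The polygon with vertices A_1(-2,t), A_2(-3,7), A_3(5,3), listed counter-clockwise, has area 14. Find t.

10

The doubled signed area Σ (x_i y_{i+1} − x_{i+1} y_i) is linear in t.
With t=0 it equals -52; the coefficient of t is 8 (from the two edges through A_1).
So 8·t + -52 = 2·14 = 28 ⇒ t = 10.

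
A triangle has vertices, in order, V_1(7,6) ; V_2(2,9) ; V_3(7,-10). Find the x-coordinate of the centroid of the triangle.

16/3

Apply the shoelace formula. First the cross-terms c_i = x_i·y_{i+1} − x_{i+1}·y_i:
  51, -83, 112  ⇒  2A = 80, A = 40.
Then Σ (x_i + x_{i+1})·c_i = 1280, so x̄ = 1280 / (6·40) = 16/3.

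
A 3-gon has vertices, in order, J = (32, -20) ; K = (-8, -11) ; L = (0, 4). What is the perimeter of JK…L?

|JK| = √((-40)² + (9)²) = √1681 = 41
|KL| = √((8)² + (15)²) = √289 = 17
|LJ| = √((32)² + (-24)²) = √1600 = 40
Perimeter = 41 + 17 + 40 = 98.

98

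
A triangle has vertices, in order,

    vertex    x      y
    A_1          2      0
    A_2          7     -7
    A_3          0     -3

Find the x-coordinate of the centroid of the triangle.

Apply Gauss's area formula. First the cross-terms c_i = x_i·y_{i+1} − x_{i+1}·y_i:
  -14, -21, 6  ⇒  2A = -29, A = -14.5.
Then Σ (x_i + x_{i+1})·c_i = -261, so x̄ = -261 / (6·(-14.5)) = 3.

3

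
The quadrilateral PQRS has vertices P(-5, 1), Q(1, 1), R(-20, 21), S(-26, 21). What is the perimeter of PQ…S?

|PQ| = √((6)² + (0)²) = √36 = 6
|QR| = √((-21)² + (20)²) = √841 = 29
|RS| = √((-6)² + (0)²) = √36 = 6
|SP| = √((21)² + (-20)²) = √841 = 29
Perimeter = 6 + 29 + 6 + 29 = 70.

70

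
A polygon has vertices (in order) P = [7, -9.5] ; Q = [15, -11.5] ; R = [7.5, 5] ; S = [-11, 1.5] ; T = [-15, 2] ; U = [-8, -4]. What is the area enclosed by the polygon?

Apply Gauss's area formula: 2A = Σ (x_i·y_{i+1} − x_{i+1}·y_i), indices taken mod 6.
Σ = (62) + (161.25) + (66.25) + (0.5) + (76) + (104) = 470
Area = |Σ|/2 = 235.

235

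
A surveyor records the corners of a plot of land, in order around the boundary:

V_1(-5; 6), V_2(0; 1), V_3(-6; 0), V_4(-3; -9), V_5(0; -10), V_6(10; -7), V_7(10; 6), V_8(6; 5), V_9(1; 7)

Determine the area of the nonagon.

Apply the shoelace formula: 2A = Σ (x_i·y_{i+1} − x_{i+1}·y_i), indices taken mod 9.
Σ = (-5) + (6) + (54) + (30) + (100) + (130) + (14) + (37) + (41) = 407
Area = |Σ|/2 = 203.5.

203.5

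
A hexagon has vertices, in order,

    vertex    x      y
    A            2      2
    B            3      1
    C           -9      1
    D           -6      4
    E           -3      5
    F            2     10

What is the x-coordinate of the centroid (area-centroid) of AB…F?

Apply the shoelace formula. First the cross-terms c_i = x_i·y_{i+1} − x_{i+1}·y_i:
  -4, 12, -30, -18, -40, -16  ⇒  2A = -96, A = -48.
Then Σ (x_i + x_{i+1})·c_i = 496, so x̄ = 496 / (6·(-48)) = -31/18.

-31/18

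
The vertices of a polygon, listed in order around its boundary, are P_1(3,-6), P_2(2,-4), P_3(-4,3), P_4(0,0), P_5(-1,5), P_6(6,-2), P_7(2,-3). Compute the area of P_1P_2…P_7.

27.5

Apply the shoelace (surveyor's) formula: 2A = Σ (x_i·y_{i+1} − x_{i+1}·y_i), indices taken mod 7.
P_1→P_2: (3)(-4) − (2)(-6) = 0
P_2→P_3: (2)(3) − (-4)(-4) = -10
P_3→P_4: (-4)(0) − (0)(3) = 0
P_4→P_5: (0)(5) − (-1)(0) = 0
P_5→P_6: (-1)(-2) − (6)(5) = -28
P_6→P_7: (6)(-3) − (2)(-2) = -14
P_7→P_1: (2)(-6) − (3)(-3) = -3
Σ = -55
Area = |Σ|/2 = 27.5.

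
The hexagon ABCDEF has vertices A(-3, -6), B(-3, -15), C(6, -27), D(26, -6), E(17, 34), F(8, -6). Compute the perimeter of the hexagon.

146

|AB| = √((0)² + (-9)²) = √81 = 9
|BC| = √((9)² + (-12)²) = √225 = 15
|CD| = √((20)² + (21)²) = √841 = 29
|DE| = √((-9)² + (40)²) = √1681 = 41
|EF| = √((-9)² + (-40)²) = √1681 = 41
|FA| = √((-11)² + (0)²) = √121 = 11
Perimeter = 9 + 15 + 29 + 41 + 41 + 11 = 146.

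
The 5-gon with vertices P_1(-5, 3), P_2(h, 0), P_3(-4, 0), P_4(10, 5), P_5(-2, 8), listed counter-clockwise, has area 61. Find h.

Write out the shoelace sum; only the two edges meeting at P_2 involve h:
2·Area = [((-5)·0 − h·3) + (h·0 − (-4)·0)] + 104
       = -3·h + 104 = 122
⇒ h = -6.

-6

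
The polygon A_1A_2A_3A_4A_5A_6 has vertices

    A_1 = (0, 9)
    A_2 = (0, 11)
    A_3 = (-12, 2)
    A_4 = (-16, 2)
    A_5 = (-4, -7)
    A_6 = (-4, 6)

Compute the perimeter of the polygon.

54

|A_1A_2| = √((0)² + (2)²) = √4 = 2
|A_2A_3| = √((-12)² + (-9)²) = √225 = 15
|A_3A_4| = √((-4)² + (0)²) = √16 = 4
|A_4A_5| = √((12)² + (-9)²) = √225 = 15
|A_5A_6| = √((0)² + (13)²) = √169 = 13
|A_6A_1| = √((4)² + (3)²) = √25 = 5
Perimeter = 2 + 15 + 4 + 15 + 13 + 5 = 54.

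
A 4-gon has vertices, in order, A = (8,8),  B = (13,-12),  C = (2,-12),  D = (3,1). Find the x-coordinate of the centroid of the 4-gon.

Apply the shoelace (surveyor's) formula. First the cross-terms c_i = x_i·y_{i+1} − x_{i+1}·y_i:
  -200, -132, 38, 16  ⇒  2A = -278, A = -139.
Then Σ (x_i + x_{i+1})·c_i = -5814, so x̄ = -5814 / (6·(-139)) = 969/139.

969/139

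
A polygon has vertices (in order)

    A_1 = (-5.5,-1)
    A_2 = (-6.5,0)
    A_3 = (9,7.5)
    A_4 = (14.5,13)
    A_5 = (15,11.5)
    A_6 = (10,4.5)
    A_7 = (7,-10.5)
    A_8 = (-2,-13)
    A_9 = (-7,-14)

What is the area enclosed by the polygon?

Apply the shoelace formula: 2A = Σ (x_i·y_{i+1} − x_{i+1}·y_i), indices taken mod 9.
A_1→A_2: (-5.5)(0) − (-6.5)(-1) = -6.5
A_2→A_3: (-6.5)(7.5) − (9)(0) = -48.75
A_3→A_4: (9)(13) − (14.5)(7.5) = 8.25
A_4→A_5: (14.5)(11.5) − (15)(13) = -28.25
A_5→A_6: (15)(4.5) − (10)(11.5) = -47.5
A_6→A_7: (10)(-10.5) − (7)(4.5) = -136.5
A_7→A_8: (7)(-13) − (-2)(-10.5) = -112
A_8→A_9: (-2)(-14) − (-7)(-13) = -63
A_9→A_1: (-7)(-1) − (-5.5)(-14) = -70
Σ = -504.25
Area = |Σ|/2 = 252.125.

252.125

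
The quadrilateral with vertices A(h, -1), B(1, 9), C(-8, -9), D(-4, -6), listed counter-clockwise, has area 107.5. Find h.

9

Write out the shoelace sum; only the two edges meeting at A involve h:
2·Area = [((-4)·(-1) − h·(-6)) + (h·9 − 1·(-1))] + 75
       = 15·h + 80 = 215
⇒ h = 9.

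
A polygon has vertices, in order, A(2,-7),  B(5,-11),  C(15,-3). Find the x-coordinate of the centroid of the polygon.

22/3

Apply the shoelace (surveyor's) formula. First the cross-terms c_i = x_i·y_{i+1} − x_{i+1}·y_i:
  13, 150, -99  ⇒  2A = 64, A = 32.
Then Σ (x_i + x_{i+1})·c_i = 1408, so x̄ = 1408 / (6·32) = 22/3.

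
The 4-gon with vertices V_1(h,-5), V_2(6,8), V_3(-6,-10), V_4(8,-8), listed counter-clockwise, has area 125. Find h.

The doubled signed area Σ (x_i y_{i+1} − x_{i+1} y_i) is linear in h.
With h=0 it equals 106; the coefficient of h is 16 (from the two edges through V_1).
So 16·h + 106 = 2·125 = 250 ⇒ h = 9.

9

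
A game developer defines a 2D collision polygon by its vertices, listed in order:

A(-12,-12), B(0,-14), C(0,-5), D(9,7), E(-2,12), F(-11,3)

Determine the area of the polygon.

314.5

Apply the shoelace (surveyor's) formula: 2A = Σ (x_i·y_{i+1} − x_{i+1}·y_i), indices taken mod 6.
Σ = (168) + (0) + (45) + (122) + (126) + (168) = 629
Area = |Σ|/2 = 314.5.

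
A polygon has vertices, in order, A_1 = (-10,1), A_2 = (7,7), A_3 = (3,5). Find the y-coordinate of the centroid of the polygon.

Apply the shoelace (surveyor's) formula. First the cross-terms c_i = x_i·y_{i+1} − x_{i+1}·y_i:
  -77, 14, 53  ⇒  2A = -10, A = -5.
Then Σ (y_i + y_{i+1})·c_i = -130, so ȳ = -130 / (6·(-5)) = 13/3.

13/3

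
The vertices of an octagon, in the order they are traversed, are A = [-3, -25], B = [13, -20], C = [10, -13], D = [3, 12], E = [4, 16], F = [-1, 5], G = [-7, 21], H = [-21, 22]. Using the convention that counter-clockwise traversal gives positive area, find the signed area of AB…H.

751.5

Σ = (385) + (31) + (159) + (0) + (36) + (14) + (287) + (591) = 1503
Signed area = Σ/2 = 751.5 (positive ⇒ counter-clockwise traversal).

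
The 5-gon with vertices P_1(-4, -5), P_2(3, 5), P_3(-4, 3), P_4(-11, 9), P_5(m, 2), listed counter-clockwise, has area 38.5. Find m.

Write out the shoelace sum; only the two edges meeting at P_5 involve m:
2·Area = [((-11)·2 − m·9) + (m·(-5) − (-4)·2)] + 21
       = -14·m + 7 = 77
⇒ m = -5.

-5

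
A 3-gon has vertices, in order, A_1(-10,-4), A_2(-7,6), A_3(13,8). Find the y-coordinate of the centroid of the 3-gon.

Apply the shoelace formula. First the cross-terms c_i = x_i·y_{i+1} − x_{i+1}·y_i:
  -88, -134, 28  ⇒  2A = -194, A = -97.
Then Σ (y_i + y_{i+1})·c_i = -1940, so ȳ = -1940 / (6·(-97)) = 10/3.

10/3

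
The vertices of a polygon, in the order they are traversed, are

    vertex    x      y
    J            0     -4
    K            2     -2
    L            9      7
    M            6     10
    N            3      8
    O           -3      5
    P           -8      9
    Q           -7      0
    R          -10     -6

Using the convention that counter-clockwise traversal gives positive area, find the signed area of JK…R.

151.5

Apply the surveyor's formula: 2A = Σ (x_i·y_{i+1} − x_{i+1}·y_i), indices taken mod 9.
Σ = (8) + (32) + (48) + (18) + (39) + (13) + (63) + (42) + (40) = 303
Signed area = Σ/2 = 151.5 (positive ⇒ counter-clockwise traversal).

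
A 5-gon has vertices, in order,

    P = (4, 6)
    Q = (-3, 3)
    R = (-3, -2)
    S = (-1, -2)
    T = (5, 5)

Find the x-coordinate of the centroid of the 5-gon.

Apply Gauss's area formula. First the cross-terms c_i = x_i·y_{i+1} − x_{i+1}·y_i:
  30, 15, 4, 5, 10  ⇒  2A = 64, A = 32.
Then Σ (x_i + x_{i+1})·c_i = 34, so x̄ = 34 / (6·32) = 17/96.

17/96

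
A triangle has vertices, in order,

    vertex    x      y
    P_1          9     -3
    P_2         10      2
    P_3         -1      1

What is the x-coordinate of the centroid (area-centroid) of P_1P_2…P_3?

Apply the surveyor's formula. First the cross-terms c_i = x_i·y_{i+1} − x_{i+1}·y_i:
  48, 12, -6  ⇒  2A = 54, A = 27.
Then Σ (x_i + x_{i+1})·c_i = 972, so x̄ = 972 / (6·27) = 6.

6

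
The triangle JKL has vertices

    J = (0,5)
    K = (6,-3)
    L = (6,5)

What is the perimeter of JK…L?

|JK| = √((6)² + (-8)²) = √100 = 10
|KL| = √((0)² + (8)²) = √64 = 8
|LJ| = √((-6)² + (0)²) = √36 = 6
Perimeter = 10 + 8 + 6 = 24.

24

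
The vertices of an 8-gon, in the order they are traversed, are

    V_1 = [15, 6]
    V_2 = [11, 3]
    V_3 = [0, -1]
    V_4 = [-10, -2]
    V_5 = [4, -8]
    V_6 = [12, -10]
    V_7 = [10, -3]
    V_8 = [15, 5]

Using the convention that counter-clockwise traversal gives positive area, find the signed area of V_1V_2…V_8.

Cross-terms: -21, -11, -10, 88, 56, 64, 95, 15  ⇒  Σ = 276
Signed area = Σ/2 = 138 (positive ⇒ counter-clockwise traversal).

138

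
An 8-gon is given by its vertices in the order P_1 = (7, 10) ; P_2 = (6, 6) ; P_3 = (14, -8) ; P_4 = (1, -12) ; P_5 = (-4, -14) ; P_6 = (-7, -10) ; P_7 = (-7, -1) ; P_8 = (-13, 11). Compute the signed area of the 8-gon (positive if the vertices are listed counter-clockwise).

-395

Apply the surveyor's formula: 2A = Σ (x_i·y_{i+1} − x_{i+1}·y_i), indices taken mod 8.
Cross-terms: -18, -132, -160, -62, -58, -63, -90, -207  ⇒  Σ = -790
Signed area = Σ/2 = -395 (negative ⇒ clockwise traversal).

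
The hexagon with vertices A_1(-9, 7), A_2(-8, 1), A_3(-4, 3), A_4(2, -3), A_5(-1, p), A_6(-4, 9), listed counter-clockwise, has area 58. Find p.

7

Write out the shoelace sum; only the two edges meeting at A_5 involve p:
2·Area = [(2·p − (-1)·(-3)) + ((-1)·9 − (-4)·p)] + 86
       = 6·p + 74 = 116
⇒ p = 7.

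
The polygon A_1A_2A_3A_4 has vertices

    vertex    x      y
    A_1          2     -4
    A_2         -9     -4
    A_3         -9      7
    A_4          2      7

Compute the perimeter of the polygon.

|A_1A_2| = √((-11)² + (0)²) = √121 = 11
|A_2A_3| = √((0)² + (11)²) = √121 = 11
|A_3A_4| = √((11)² + (0)²) = √121 = 11
|A_4A_1| = √((0)² + (-11)²) = √121 = 11
Perimeter = 11 + 11 + 11 + 11 = 44.

44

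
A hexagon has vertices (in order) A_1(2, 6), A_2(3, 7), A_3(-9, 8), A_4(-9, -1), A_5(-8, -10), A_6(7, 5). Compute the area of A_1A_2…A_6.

Apply Gauss's area formula: 2A = Σ (x_i·y_{i+1} − x_{i+1}·y_i), indices taken mod 6.
Σ = (-4) + (87) + (81) + (82) + (30) + (32) = 308
Area = |Σ|/2 = 154.

154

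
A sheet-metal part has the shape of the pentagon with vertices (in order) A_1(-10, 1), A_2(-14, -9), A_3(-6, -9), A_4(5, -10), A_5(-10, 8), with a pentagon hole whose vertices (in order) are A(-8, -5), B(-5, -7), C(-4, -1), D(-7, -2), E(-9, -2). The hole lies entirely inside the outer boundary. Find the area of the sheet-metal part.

128.5

Outer boundary:
Apply the shoelace (surveyor's) formula: 2A = Σ (x_i·y_{i+1} − x_{i+1}·y_i), indices taken mod 5.
A_1→A_2: (-10)(-9) − (-14)(1) = 104
A_2→A_3: (-14)(-9) − (-6)(-9) = 72
A_3→A_4: (-6)(-10) − (5)(-9) = 105
A_4→A_5: (5)(8) − (-10)(-10) = -60
A_5→A_1: (-10)(1) − (-10)(8) = 70
Σ = 291
Area = |Σ|/2 = 145.5.
Hole:
Apply Gauss's area formula: 2A = Σ (x_i·y_{i+1} − x_{i+1}·y_i), indices taken mod 5.
Σ = (31) + (-23) + (1) + (-4) + (29) = 34
Area = |Σ|/2 = 17.
Net area = 145.5 − 17 = 128.5.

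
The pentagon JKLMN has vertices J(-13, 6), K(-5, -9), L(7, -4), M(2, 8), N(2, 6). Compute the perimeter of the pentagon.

|JK| = √((8)² + (-15)²) = √289 = 17
|KL| = √((12)² + (5)²) = √169 = 13
|LM| = √((-5)² + (12)²) = √169 = 13
|MN| = √((0)² + (-2)²) = √4 = 2
|NJ| = √((-15)² + (0)²) = √225 = 15
Perimeter = 17 + 13 + 13 + 2 + 15 = 60.

60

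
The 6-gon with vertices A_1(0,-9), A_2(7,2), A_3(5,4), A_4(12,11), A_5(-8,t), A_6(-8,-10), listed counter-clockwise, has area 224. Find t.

6

Write out the shoelace sum; only the two edges meeting at A_5 involve t:
2·Area = [(12·t − (-8)·11) + ((-8)·(-10) − (-8)·t)] + 160
       = 20·t + 328 = 448
⇒ t = 6.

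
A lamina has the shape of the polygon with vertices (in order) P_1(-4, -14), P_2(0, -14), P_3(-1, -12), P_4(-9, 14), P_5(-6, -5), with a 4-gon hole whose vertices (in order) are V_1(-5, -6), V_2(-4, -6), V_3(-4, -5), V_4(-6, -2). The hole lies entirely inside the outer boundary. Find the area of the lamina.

53.5

Outer boundary:
Cross-terms: 56, -14, -122, 129, 64  ⇒  Σ = 113
Area = |Σ|/2 = 56.5.
Hole:
Cross-terms: 6, -4, -22, 26  ⇒  Σ = 6
Area = |Σ|/2 = 3.
Net area = 56.5 − 3 = 53.5.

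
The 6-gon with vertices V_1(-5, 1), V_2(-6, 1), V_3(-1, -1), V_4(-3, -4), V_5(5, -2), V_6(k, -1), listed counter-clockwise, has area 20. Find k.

Write out the shoelace sum; only the two edges meeting at V_6 involve k:
2·Area = [(5·(-1) − k·(-2)) + (k·1 − (-5)·(-1))] + 35
       = 3·k + 25 = 40
⇒ k = 5.

5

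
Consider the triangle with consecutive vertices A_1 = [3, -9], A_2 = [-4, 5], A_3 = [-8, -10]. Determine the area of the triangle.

Σ = (-21) + (80) + (102) = 161
Area = |Σ|/2 = 80.5.

80.5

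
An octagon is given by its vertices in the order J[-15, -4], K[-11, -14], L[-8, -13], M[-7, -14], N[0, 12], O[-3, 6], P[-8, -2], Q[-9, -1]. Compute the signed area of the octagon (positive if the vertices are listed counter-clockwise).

117.5

Cross-terms: 166, 31, 21, -84, 36, 54, -10, 21  ⇒  Σ = 235
Signed area = Σ/2 = 117.5 (positive ⇒ counter-clockwise traversal).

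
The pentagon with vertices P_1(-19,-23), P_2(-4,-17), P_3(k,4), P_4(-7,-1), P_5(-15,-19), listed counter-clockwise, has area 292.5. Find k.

The doubled signed area Σ (x_i y_{i+1} − x_{i+1} y_i) is linear in k.
With k=0 it equals 345; the coefficient of k is 16 (from the two edges through P_3).
So 16·k + 345 = 2·292.5 = 585 ⇒ k = 15.

15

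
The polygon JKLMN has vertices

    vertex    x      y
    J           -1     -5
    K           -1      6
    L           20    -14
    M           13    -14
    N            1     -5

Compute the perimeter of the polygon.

64

|JK| = √((0)² + (11)²) = √121 = 11
|KL| = √((21)² + (-20)²) = √841 = 29
|LM| = √((-7)² + (0)²) = √49 = 7
|MN| = √((-12)² + (9)²) = √225 = 15
|NJ| = √((-2)² + (0)²) = √4 = 2
Perimeter = 11 + 29 + 7 + 15 + 2 = 64.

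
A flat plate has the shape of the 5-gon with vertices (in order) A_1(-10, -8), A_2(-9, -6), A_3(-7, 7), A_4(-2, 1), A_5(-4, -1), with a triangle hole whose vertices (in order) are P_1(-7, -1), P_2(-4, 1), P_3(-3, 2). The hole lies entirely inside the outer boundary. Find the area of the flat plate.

Outer boundary:
Apply the shoelace formula: 2A = Σ (x_i·y_{i+1} − x_{i+1}·y_i), indices taken mod 5.
A_1→A_2: (-10)(-6) − (-9)(-8) = -12
A_2→A_3: (-9)(7) − (-7)(-6) = -105
A_3→A_4: (-7)(1) − (-2)(7) = 7
A_4→A_5: (-2)(-1) − (-4)(1) = 6
A_5→A_1: (-4)(-8) − (-10)(-1) = 22
Σ = -82
Area = |Σ|/2 = 41.
Hole:
Apply the shoelace formula: 2A = Σ (x_i·y_{i+1} − x_{i+1}·y_i), indices taken mod 3.
Σ = (-11) + (-5) + (17) = 1
Area = |Σ|/2 = 0.5.
Net area = 41 − 0.5 = 40.5.

40.5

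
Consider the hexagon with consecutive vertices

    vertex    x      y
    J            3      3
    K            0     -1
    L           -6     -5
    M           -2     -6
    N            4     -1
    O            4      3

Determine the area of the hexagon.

Σ = (-3) + (-6) + (26) + (26) + (16) + (3) = 62
Area = |Σ|/2 = 31.

31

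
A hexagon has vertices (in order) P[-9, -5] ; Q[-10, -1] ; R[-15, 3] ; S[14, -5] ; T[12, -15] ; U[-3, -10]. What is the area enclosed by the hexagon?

221.5

Apply Gauss's area formula: 2A = Σ (x_i·y_{i+1} − x_{i+1}·y_i), indices taken mod 6.
P→Q: (-9)(-1) − (-10)(-5) = -41
Q→R: (-10)(3) − (-15)(-1) = -45
R→S: (-15)(-5) − (14)(3) = 33
S→T: (14)(-15) − (12)(-5) = -150
T→U: (12)(-10) − (-3)(-15) = -165
U→P: (-3)(-5) − (-9)(-10) = -75
Σ = -443
Area = |Σ|/2 = 221.5.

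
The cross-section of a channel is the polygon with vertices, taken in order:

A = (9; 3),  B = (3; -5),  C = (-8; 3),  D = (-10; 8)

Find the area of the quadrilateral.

110.5

Apply the shoelace formula: 2A = Σ (x_i·y_{i+1} − x_{i+1}·y_i), indices taken mod 4.
Cross-terms: -54, -31, -34, -102  ⇒  Σ = -221
Area = |Σ|/2 = 110.5.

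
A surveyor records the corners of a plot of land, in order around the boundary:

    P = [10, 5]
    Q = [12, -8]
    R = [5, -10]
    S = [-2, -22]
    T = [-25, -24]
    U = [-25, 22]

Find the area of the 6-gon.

1173.5

Apply the shoelace (surveyor's) formula: 2A = Σ (x_i·y_{i+1} − x_{i+1}·y_i), indices taken mod 6.
Σ = (-140) + (-80) + (-130) + (-502) + (-1150) + (-345) = -2347
Area = |Σ|/2 = 1173.5.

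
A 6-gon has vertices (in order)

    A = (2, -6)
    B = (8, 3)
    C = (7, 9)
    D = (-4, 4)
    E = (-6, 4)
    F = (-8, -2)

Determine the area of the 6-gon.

A→B: (2)(3) − (8)(-6) = 54
B→C: (8)(9) − (7)(3) = 51
C→D: (7)(4) − (-4)(9) = 64
D→E: (-4)(4) − (-6)(4) = 8
E→F: (-6)(-2) − (-8)(4) = 44
F→A: (-8)(-6) − (2)(-2) = 52
Σ = 273
Area = |Σ|/2 = 136.5.

136.5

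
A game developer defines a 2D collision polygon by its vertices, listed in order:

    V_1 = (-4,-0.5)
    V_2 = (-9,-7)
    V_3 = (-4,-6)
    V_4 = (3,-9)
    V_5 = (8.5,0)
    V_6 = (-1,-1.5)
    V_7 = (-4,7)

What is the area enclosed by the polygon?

92.125

Σ = (23.5) + (26) + (54) + (76.5) + (-12.75) + (-13) + (30) = 184.25
Area = |Σ|/2 = 92.125.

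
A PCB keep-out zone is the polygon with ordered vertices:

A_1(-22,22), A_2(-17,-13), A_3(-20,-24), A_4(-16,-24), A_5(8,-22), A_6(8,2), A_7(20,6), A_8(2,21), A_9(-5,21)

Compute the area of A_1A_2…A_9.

Apply Gauss's area formula: 2A = Σ (x_i·y_{i+1} − x_{i+1}·y_i), indices taken mod 9.
Σ = (660) + (148) + (96) + (544) + (192) + (8) + (408) + (147) + (352) = 2555
Area = |Σ|/2 = 1277.5.

1277.5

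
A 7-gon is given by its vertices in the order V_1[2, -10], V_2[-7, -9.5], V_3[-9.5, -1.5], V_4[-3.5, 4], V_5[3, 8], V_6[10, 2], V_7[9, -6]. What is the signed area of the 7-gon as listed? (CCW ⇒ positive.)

Apply the shoelace (surveyor's) formula: 2A = Σ (x_i·y_{i+1} − x_{i+1}·y_i), indices taken mod 7.
Σ = (-89) + (-79.75) + (-43.25) + (-40) + (-74) + (-78) + (-78) = -482
Signed area = Σ/2 = -241 (negative ⇒ clockwise traversal).

-241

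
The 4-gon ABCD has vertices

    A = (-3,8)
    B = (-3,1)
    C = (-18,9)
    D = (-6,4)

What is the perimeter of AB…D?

42

|AB| = √((0)² + (-7)²) = √49 = 7
|BC| = √((-15)² + (8)²) = √289 = 17
|CD| = √((12)² + (-5)²) = √169 = 13
|DA| = √((3)² + (4)²) = √25 = 5
Perimeter = 7 + 17 + 13 + 5 = 42.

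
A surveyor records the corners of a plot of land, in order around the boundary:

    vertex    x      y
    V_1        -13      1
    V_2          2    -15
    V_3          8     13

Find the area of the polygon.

Apply the shoelace formula: 2A = Σ (x_i·y_{i+1} − x_{i+1}·y_i), indices taken mod 3.
Σ = (193) + (146) + (177) = 516
Area = |Σ|/2 = 258.

258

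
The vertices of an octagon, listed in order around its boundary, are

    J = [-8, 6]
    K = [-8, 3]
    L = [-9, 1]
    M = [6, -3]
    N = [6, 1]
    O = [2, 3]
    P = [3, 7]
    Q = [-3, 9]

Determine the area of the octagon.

Apply the surveyor's formula: 2A = Σ (x_i·y_{i+1} − x_{i+1}·y_i), indices taken mod 8.
Cross-terms: 24, 19, 21, 24, 16, 5, 48, 54  ⇒  Σ = 211
Area = |Σ|/2 = 105.5.

105.5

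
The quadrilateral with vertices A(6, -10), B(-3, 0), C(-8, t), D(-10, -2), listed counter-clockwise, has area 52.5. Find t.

Write out the shoelace sum; only the two edges meeting at C involve t:
2·Area = [((-3)·t − (-8)·0) + ((-8)·(-2) − (-10)·t)] + 82
       = 7·t + 98 = 105
⇒ t = 1.

1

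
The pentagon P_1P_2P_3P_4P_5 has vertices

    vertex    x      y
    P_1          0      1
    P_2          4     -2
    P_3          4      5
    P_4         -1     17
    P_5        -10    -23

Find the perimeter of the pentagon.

|P_1P_2| = √((4)² + (-3)²) = √25 = 5
|P_2P_3| = √((0)² + (7)²) = √49 = 7
|P_3P_4| = √((-5)² + (12)²) = √169 = 13
|P_4P_5| = √((-9)² + (-40)²) = √1681 = 41
|P_5P_1| = √((10)² + (24)²) = √676 = 26
Perimeter = 5 + 7 + 13 + 41 + 26 = 92.

92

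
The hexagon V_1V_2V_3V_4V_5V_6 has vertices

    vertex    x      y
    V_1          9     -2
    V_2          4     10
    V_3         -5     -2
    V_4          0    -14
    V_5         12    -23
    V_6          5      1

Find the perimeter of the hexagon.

|V_1V_2| = √((-5)² + (12)²) = √169 = 13
|V_2V_3| = √((-9)² + (-12)²) = √225 = 15
|V_3V_4| = √((5)² + (-12)²) = √169 = 13
|V_4V_5| = √((12)² + (-9)²) = √225 = 15
|V_5V_6| = √((-7)² + (24)²) = √625 = 25
|V_6V_1| = √((4)² + (-3)²) = √25 = 5
Perimeter = 13 + 15 + 13 + 15 + 25 + 5 = 86.

86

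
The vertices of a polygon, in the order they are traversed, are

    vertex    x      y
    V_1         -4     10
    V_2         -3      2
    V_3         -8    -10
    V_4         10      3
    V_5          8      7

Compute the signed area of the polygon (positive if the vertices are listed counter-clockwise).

Σ = (22) + (46) + (76) + (46) + (108) = 298
Signed area = Σ/2 = 149 (positive ⇒ counter-clockwise traversal).

149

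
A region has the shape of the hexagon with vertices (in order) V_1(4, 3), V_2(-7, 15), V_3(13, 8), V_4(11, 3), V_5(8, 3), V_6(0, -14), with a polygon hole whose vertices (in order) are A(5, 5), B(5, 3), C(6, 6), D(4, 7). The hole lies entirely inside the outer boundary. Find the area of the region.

Outer boundary:
V_1→V_2: (4)(15) − (-7)(3) = 81
V_2→V_3: (-7)(8) − (13)(15) = -251
V_3→V_4: (13)(3) − (11)(8) = -49
V_4→V_5: (11)(3) − (8)(3) = 9
V_5→V_6: (8)(-14) − (0)(3) = -112
V_6→V_1: (0)(3) − (4)(-14) = 56
Σ = -266
Area = |Σ|/2 = 133.
Hole:
Apply the shoelace (surveyor's) formula: 2A = Σ (x_i·y_{i+1} − x_{i+1}·y_i), indices taken mod 4.
Σ = (-10) + (12) + (18) + (-15) = 5
Area = |Σ|/2 = 2.5.
Net area = 133 − 2.5 = 130.5.

130.5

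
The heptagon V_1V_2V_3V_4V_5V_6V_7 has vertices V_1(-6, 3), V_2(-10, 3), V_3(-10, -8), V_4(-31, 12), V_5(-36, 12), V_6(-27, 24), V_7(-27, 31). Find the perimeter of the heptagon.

|V_1V_2| = √((-4)² + (0)²) = √16 = 4
|V_2V_3| = √((0)² + (-11)²) = √121 = 11
|V_3V_4| = √((-21)² + (20)²) = √841 = 29
|V_4V_5| = √((-5)² + (0)²) = √25 = 5
|V_5V_6| = √((9)² + (12)²) = √225 = 15
|V_6V_7| = √((0)² + (7)²) = √49 = 7
|V_7V_1| = √((21)² + (-28)²) = √1225 = 35
Perimeter = 4 + 11 + 29 + 5 + 15 + 7 + 35 = 106.

106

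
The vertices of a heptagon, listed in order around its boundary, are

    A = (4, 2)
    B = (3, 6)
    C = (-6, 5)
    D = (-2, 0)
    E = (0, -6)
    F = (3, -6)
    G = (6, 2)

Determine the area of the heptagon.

77.5

Apply Gauss's area formula: 2A = Σ (x_i·y_{i+1} − x_{i+1}·y_i), indices taken mod 7.
Σ = (18) + (51) + (10) + (12) + (18) + (42) + (4) = 155
Area = |Σ|/2 = 77.5.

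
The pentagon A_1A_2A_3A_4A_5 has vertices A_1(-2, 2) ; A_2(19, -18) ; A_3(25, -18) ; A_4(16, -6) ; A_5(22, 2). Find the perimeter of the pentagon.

84

|A_1A_2| = √((21)² + (-20)²) = √841 = 29
|A_2A_3| = √((6)² + (0)²) = √36 = 6
|A_3A_4| = √((-9)² + (12)²) = √225 = 15
|A_4A_5| = √((6)² + (8)²) = √100 = 10
|A_5A_1| = √((-24)² + (0)²) = √576 = 24
Perimeter = 29 + 6 + 15 + 10 + 24 = 84.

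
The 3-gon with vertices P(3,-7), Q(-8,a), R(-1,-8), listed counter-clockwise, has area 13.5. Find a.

-3

Write out the shoelace sum; only the two edges meeting at Q involve a:
2·Area = [(3·a − (-8)·(-7)) + ((-8)·(-8) − (-1)·a)] + 31
       = 4·a + 39 = 27
⇒ a = -3.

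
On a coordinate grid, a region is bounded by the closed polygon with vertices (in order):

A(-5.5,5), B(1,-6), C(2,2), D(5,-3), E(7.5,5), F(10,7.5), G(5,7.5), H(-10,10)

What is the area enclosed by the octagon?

Apply the shoelace (surveyor's) formula: 2A = Σ (x_i·y_{i+1} − x_{i+1}·y_i), indices taken mod 8.
Cross-terms: 28, 14, -16, 47.5, 6.25, 37.5, 125, 5  ⇒  Σ = 247.25
Area = |Σ|/2 = 123.625.

123.625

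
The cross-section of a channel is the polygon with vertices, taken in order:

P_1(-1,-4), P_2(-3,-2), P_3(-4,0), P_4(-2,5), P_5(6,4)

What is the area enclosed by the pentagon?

P_1→P_2: (-1)(-2) − (-3)(-4) = -10
P_2→P_3: (-3)(0) − (-4)(-2) = -8
P_3→P_4: (-4)(5) − (-2)(0) = -20
P_4→P_5: (-2)(4) − (6)(5) = -38
P_5→P_1: (6)(-4) − (-1)(4) = -20
Σ = -96
Area = |Σ|/2 = 48.

48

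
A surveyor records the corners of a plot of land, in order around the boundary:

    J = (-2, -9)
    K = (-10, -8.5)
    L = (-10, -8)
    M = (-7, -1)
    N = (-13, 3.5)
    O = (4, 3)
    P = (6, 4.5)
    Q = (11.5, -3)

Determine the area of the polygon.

Apply the surveyor's formula: 2A = Σ (x_i·y_{i+1} − x_{i+1}·y_i), indices taken mod 8.
Σ = (-73) + (-5) + (-46) + (-37.5) + (-53) + (0) + (-69.75) + (-109.5) = -393.75
Area = |Σ|/2 = 196.875.

196.875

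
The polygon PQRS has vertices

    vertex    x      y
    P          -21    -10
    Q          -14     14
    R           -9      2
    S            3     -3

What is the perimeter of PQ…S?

|PQ| = √((7)² + (24)²) = √625 = 25
|QR| = √((5)² + (-12)²) = √169 = 13
|RS| = √((12)² + (-5)²) = √169 = 13
|SP| = √((-24)² + (-7)²) = √625 = 25
Perimeter = 25 + 13 + 13 + 25 = 76.

76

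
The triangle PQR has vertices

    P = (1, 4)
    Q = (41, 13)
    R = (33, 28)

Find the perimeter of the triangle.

|PQ| = √((40)² + (9)²) = √1681 = 41
|QR| = √((-8)² + (15)²) = √289 = 17
|RP| = √((-32)² + (-24)²) = √1600 = 40
Perimeter = 41 + 17 + 40 = 98.

98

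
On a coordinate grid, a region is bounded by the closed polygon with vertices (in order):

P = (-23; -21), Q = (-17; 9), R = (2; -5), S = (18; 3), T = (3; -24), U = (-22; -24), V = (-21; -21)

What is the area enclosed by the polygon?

763

Apply Gauss's area formula: 2A = Σ (x_i·y_{i+1} − x_{i+1}·y_i), indices taken mod 7.
Σ = (-564) + (67) + (96) + (-441) + (-600) + (-42) + (-42) = -1526
Area = |Σ|/2 = 763.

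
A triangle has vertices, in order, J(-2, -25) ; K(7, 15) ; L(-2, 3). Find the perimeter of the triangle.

|JK| = √((9)² + (40)²) = √1681 = 41
|KL| = √((-9)² + (-12)²) = √225 = 15
|LJ| = √((0)² + (-28)²) = √784 = 28
Perimeter = 41 + 15 + 28 = 84.

84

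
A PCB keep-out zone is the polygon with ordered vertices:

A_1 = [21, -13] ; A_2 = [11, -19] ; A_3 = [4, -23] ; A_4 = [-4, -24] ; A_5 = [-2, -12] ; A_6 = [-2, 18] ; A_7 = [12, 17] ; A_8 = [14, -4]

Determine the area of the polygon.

Σ = (-256) + (-177) + (-188) + (0) + (-60) + (-250) + (-286) + (-98) = -1315
Area = |Σ|/2 = 657.5.

657.5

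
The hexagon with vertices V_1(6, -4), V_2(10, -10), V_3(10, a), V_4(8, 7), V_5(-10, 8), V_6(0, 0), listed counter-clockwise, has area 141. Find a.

-1

The doubled signed area Σ (x_i y_{i+1} − x_{i+1} y_i) is linear in a.
With a=0 it equals 284; the coefficient of a is 2 (from the two edges through V_3).
So 2·a + 284 = 2·141 = 282 ⇒ a = -1.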